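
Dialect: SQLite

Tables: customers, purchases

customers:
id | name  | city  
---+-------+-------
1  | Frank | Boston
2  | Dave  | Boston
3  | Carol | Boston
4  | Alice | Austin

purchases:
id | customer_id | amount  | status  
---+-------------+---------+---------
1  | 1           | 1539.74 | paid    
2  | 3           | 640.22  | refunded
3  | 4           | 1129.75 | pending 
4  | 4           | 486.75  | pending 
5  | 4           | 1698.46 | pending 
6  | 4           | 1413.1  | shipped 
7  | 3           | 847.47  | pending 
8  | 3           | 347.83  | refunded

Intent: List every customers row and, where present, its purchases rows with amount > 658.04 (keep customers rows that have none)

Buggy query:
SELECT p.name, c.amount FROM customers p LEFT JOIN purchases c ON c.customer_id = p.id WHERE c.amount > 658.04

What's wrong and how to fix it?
Bug: A WHERE condition on the right-hand table after LEFT JOIN drops unmatched parents

Fix: Move the right-table condition into the ON clause so unmatched parents are kept

Corrected query:
SELECT p.name, c.amount FROM customers p LEFT JOIN purchases c ON c.customer_id = p.id AND c.amount > 658.04

Result:
name  | amount 
------+--------
Frank | 1539.74
Dave  | NULL   
Carol | 847.47 
Alice | 1129.75
Alice | 1413.1 
Alice | 1698.46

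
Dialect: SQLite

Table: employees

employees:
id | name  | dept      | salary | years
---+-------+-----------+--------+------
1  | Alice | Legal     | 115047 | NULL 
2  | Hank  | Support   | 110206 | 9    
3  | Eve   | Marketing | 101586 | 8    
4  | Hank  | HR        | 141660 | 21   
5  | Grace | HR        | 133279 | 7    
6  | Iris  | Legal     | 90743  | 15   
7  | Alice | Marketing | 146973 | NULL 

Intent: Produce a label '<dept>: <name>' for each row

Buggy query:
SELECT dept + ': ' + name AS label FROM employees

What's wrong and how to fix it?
Bug: SQLite uses || for string concatenation; + coerces text to numbers (yielding 0)

Fix: Replace + with || to concatenate text

Corrected query:
SELECT dept || ': ' || name AS label FROM employees

Result:
label           
----------------
Legal: Alice    
Support: Hank   
Marketing: Eve  
HR: Hank        
HR: Grace       
Legal: Iris     
Marketing: Alice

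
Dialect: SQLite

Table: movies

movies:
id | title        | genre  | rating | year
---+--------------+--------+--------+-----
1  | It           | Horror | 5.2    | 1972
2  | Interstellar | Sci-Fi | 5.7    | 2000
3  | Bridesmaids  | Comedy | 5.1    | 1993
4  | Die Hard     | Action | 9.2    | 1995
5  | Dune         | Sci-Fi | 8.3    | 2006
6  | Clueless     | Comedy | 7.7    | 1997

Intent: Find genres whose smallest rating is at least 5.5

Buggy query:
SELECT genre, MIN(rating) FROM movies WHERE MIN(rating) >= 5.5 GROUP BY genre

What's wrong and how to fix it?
Bug: Aggregates like MIN are computed per group after WHERE runs

Fix: Use HAVING for the per-group MIN condition

Corrected query:
SELECT genre, MIN(rating) FROM movies GROUP BY genre HAVING MIN(rating) >= 5.5

Result:
genre  | MIN(rating)
-------+------------
Action | 9.2        
Sci-Fi | 5.7        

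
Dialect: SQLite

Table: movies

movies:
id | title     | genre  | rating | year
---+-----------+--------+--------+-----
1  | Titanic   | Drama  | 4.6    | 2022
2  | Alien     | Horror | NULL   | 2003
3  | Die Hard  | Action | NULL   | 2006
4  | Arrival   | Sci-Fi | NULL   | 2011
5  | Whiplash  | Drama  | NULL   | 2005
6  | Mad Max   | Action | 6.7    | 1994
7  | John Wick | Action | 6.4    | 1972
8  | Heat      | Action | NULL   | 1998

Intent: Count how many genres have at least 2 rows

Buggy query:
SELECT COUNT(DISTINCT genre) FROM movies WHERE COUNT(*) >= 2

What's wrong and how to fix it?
Bug: WHERE filters individual rows, not groups, so a group-level COUNT is invalid there

Fix: Group first with HAVING COUNT(*) >= 2, then COUNT the resulting groups

Corrected query:
SELECT COUNT(*) FROM (SELECT genre FROM movies GROUP BY genre HAVING COUNT(*) >= 2)

Result:
COUNT(*)
--------
2       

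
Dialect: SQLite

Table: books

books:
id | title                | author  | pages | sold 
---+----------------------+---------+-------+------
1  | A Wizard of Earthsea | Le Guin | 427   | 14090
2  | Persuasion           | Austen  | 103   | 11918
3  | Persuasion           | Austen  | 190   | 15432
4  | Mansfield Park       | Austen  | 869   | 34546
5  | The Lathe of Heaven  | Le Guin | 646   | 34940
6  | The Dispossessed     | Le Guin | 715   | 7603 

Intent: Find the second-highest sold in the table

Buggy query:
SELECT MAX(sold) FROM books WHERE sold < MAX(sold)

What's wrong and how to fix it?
Bug: The inner MAX is an aggregate inside WHERE, which is not allowed

Fix: Compute the overall MAX in a subquery, then take MAX of rows below it

Corrected query:
SELECT MAX(sold) FROM books WHERE sold < (SELECT MAX(sold) FROM books)

Result:
MAX(sold)
---------
34546    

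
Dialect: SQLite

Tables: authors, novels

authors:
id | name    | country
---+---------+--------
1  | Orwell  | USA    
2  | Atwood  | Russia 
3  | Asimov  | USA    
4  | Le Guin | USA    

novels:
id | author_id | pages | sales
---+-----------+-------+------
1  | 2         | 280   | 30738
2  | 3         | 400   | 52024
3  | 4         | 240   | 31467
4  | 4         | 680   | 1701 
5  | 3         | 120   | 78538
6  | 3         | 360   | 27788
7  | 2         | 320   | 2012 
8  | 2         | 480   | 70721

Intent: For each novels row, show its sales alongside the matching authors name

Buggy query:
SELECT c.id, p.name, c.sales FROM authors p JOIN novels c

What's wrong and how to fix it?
Bug: JOIN with no ON clause produces a cartesian product; every novels row pairs with every authors row

Fix: Specify the join condition linking the foreign key to the parent id

Corrected query:
SELECT c.id, p.name, c.sales FROM authors p JOIN novels c ON c.author_id = p.id

Result:
id | name    | sales
---+---------+------
1  | Atwood  | 30738
2  | Asimov  | 52024
3  | Le Guin | 31467
4  | Le Guin | 1701 
5  | Asimov  | 78538
6  | Asimov  | 27788
7  | Atwood  | 2012 
8  | Atwood  | 70721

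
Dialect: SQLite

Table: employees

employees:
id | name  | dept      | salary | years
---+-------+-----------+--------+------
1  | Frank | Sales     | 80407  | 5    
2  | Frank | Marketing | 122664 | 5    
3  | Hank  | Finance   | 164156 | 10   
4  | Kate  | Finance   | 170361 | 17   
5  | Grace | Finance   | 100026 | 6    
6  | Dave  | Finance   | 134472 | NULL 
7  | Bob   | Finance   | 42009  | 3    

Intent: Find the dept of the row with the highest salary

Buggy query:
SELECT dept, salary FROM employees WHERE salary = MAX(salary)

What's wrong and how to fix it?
Bug: WHERE is evaluated per row; an aggregate over the whole table isn't defined there

Fix: Wrap MAX in a scalar subquery so WHERE compares against a single value

Corrected query:
SELECT dept, salary FROM employees WHERE salary = (SELECT MAX(salary) FROM employees)

Result:
dept    | salary
--------+-------
Finance | 170361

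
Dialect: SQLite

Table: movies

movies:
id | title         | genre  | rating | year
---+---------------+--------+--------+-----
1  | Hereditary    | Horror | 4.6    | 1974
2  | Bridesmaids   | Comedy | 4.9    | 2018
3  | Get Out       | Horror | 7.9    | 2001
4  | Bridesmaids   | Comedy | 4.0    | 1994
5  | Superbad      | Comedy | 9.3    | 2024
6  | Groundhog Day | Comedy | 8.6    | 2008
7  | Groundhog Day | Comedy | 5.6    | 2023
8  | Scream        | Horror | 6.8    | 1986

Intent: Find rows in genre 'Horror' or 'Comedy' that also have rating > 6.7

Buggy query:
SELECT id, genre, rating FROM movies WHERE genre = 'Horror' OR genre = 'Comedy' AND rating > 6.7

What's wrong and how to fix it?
Bug: Without parentheses, AND is evaluated before OR, so the rating filter only applies to the 'Comedy' branch

Fix: Add parentheses around the OR so the AND applies to both alternatives

Corrected query:
SELECT id, genre, rating FROM movies WHERE (genre = 'Horror' OR genre = 'Comedy') AND rating > 6.7

Result:
id | genre  | rating
---+--------+-------
3  | Horror | 7.9   
5  | Comedy | 9.3   
6  | Comedy | 8.6   
8  | Horror | 6.8   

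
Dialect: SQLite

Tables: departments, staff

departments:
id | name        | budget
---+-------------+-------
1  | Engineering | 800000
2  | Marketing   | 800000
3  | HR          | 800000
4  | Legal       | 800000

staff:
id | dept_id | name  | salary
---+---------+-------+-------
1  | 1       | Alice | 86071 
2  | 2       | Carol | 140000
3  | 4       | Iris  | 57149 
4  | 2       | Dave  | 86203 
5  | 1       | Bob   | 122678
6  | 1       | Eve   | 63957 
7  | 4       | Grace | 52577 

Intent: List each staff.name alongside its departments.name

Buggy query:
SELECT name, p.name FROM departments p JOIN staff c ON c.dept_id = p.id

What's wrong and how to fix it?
Bug: Both tables have a 'name' column; the unqualified reference is ambiguous

Fix: Qualify the column with its table alias (c.name)

Corrected query:
SELECT c.name, p.name FROM departments p JOIN staff c ON c.dept_id = p.id

Result:
name  | name       
------+------------
Alice | Engineering
Carol | Marketing  
Iris  | Legal      
Dave  | Marketing  
Bob   | Engineering
Eve   | Engineering
Grace | Legal      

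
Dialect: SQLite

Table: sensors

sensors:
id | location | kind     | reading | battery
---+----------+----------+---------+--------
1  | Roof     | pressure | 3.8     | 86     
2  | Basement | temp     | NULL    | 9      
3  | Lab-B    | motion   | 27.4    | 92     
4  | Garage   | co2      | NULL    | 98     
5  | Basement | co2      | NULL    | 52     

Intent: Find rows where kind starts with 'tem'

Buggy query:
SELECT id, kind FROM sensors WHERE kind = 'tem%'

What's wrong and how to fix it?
Bug: '=' compares the literal string including the % character; pattern matching needs LIKE

Fix: Use LIKE for wildcard pattern matching

Corrected query:
SELECT id, kind FROM sensors WHERE kind LIKE 'tem%'

Result:
id | kind
---+-----
2  | temp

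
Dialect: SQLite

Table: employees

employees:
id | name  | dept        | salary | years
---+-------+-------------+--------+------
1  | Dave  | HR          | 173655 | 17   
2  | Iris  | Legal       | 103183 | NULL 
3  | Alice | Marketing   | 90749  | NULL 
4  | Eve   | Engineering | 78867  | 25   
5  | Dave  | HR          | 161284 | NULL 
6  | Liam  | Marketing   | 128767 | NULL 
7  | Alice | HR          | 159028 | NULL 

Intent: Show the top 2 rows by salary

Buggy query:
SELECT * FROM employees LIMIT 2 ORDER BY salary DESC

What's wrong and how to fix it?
Bug: LIMIT must come after ORDER BY

Fix: Swap the clauses: ORDER BY first, then LIMIT

Corrected query:
SELECT * FROM employees ORDER BY salary DESC LIMIT 2

Result:
id | name | dept | salary | years
---+------+------+--------+------
1  | Dave | HR   | 173655 | 17   
5  | Dave | HR   | 161284 | NULL 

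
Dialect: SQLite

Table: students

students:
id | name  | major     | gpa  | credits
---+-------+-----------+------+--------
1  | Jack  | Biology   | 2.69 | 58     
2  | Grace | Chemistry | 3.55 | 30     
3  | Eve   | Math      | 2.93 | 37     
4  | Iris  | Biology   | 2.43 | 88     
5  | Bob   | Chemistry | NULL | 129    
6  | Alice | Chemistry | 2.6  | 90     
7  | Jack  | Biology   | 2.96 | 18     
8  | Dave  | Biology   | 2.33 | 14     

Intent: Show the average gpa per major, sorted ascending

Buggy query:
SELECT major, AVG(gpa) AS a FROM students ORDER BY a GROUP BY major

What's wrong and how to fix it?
Bug: ORDER BY appears before GROUP BY; SQL clause order requires GROUP BY first

Fix: Move ORDER BY to the end, after GROUP BY

Corrected query:
SELECT major, AVG(gpa) AS a FROM students GROUP BY major ORDER BY a

Result:
major     | a     
----------+-------
Biology   | 2.6025
Math      | 2.93  
Chemistry | 3.075 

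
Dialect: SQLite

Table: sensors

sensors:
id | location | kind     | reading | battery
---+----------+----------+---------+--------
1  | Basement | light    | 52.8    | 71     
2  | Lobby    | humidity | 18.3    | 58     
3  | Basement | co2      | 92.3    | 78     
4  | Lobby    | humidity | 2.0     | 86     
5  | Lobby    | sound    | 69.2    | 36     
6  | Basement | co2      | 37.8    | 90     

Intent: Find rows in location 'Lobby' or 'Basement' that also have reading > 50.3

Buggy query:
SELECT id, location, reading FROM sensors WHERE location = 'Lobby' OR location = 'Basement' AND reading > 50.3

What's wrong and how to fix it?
Bug: AND binds tighter than OR, so this parses as location = 'Lobby' OR (location = 'Basement' AND reading > 50.3)

Fix: Group the OR with parentheses (or use IN), then AND the threshold

Corrected query:
SELECT id, location, reading FROM sensors WHERE (location = 'Lobby' OR location = 'Basement') AND reading > 50.3

Result:
id | location | reading
---+----------+--------
1  | Basement | 52.8   
3  | Basement | 92.3   
5  | Lobby    | 69.2   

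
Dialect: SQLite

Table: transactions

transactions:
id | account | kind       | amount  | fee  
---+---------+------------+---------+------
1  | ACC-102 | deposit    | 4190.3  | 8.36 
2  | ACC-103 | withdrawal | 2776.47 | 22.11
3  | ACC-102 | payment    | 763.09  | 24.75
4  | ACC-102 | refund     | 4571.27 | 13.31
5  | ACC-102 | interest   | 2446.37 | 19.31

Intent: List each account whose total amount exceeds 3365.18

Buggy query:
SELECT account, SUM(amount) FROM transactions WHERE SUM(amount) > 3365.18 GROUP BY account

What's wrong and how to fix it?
Bug: SUM(amount) is an aggregate, but WHERE filters rows before aggregation

Fix: Move the aggregate condition to a HAVING clause

Corrected query:
SELECT account, SUM(amount) FROM transactions GROUP BY account HAVING SUM(amount) > 3365.18

Result:
account | SUM(amount)
--------+------------
ACC-102 | 11971.03   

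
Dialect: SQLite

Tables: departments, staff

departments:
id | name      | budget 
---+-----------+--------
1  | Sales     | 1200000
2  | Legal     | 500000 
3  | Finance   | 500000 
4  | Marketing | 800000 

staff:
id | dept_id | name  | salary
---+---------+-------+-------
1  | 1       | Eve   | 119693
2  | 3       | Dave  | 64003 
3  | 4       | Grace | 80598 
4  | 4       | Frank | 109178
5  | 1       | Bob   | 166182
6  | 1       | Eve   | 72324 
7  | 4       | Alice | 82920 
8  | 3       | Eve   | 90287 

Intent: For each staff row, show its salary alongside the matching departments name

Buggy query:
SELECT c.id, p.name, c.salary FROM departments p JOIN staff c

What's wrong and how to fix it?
Bug: JOIN with no ON clause produces a cartesian product; every staff row pairs with every departments row

Fix: Add ON c.dept_id = p.id to the JOIN

Corrected query:
SELECT c.id, p.name, c.salary FROM departments p JOIN staff c ON c.dept_id = p.id

Result:
id | name      | salary
---+-----------+-------
1  | Sales     | 119693
2  | Finance   | 64003 
3  | Marketing | 80598 
4  | Marketing | 109178
5  | Sales     | 166182
6  | Sales     | 72324 
7  | Marketing | 82920 
8  | Finance   | 90287 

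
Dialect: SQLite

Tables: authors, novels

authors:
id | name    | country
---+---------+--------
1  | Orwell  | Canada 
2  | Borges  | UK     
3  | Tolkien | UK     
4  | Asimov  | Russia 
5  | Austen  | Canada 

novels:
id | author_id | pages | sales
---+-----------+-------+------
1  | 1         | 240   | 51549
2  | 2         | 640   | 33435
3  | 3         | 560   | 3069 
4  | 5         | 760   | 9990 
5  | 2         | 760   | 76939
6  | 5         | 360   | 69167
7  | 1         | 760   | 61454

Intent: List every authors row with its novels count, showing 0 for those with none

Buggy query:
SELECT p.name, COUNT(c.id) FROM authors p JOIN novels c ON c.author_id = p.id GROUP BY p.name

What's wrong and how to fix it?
Bug: INNER JOIN drops authors rows that have no matching novels rows

Fix: Switch to LEFT JOIN to retain unmatched parent rows

Corrected query:
SELECT p.name, COUNT(c.id) FROM authors p LEFT JOIN novels c ON c.author_id = p.id GROUP BY p.name

Result:
name    | COUNT(c.id)
--------+------------
Asimov  | 0          
Austen  | 2          
Borges  | 2          
Orwell  | 2          
Tolkien | 1          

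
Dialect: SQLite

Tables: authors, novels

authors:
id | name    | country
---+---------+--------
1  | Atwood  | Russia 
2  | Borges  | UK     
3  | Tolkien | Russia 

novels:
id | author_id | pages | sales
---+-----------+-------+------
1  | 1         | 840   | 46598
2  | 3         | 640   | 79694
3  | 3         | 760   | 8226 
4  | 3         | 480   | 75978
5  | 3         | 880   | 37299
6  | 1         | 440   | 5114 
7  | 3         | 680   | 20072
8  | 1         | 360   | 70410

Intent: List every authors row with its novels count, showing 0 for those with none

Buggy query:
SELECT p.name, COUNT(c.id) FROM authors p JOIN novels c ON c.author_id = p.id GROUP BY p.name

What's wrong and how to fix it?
Bug: An inner join excludes parents with zero children

Fix: Use LEFT JOIN so parents without children still appear (COUNT(c.id) gives 0)

Corrected query:
SELECT p.name, COUNT(c.id) FROM authors p LEFT JOIN novels c ON c.author_id = p.id GROUP BY p.name

Result:
name    | COUNT(c.id)
--------+------------
Atwood  | 3          
Borges  | 0          
Tolkien | 5          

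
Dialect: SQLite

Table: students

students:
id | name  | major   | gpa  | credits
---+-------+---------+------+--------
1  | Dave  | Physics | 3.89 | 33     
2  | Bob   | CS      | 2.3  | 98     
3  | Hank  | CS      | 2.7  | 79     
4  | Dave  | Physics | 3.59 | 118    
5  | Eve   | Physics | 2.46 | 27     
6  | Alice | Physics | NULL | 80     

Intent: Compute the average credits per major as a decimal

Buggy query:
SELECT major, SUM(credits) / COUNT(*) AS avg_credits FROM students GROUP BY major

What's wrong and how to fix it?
Bug: SUM(credits) and COUNT(*) are both integers; the division truncates the fractional part

Fix: Cast one side to REAL so the division keeps the fractional part

Corrected query:
SELECT major, SUM(credits) * 1.0 / COUNT(*) AS avg_credits FROM students GROUP BY major

Result:
major   | avg_credits
--------+------------
CS      | 88.5       
Physics | 64.5       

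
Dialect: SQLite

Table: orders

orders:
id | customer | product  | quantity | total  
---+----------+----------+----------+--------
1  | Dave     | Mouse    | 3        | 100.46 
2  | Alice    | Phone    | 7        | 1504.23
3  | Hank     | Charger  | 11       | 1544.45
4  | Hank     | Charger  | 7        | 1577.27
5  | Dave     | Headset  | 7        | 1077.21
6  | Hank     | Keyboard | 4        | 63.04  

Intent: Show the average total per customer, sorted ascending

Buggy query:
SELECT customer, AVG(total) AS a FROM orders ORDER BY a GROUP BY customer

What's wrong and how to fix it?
Bug: GROUP BY must precede ORDER BY

Fix: Reorder: SELECT … FROM … GROUP BY … ORDER BY …

Corrected query:
SELECT customer, AVG(total) AS a FROM orders GROUP BY customer ORDER BY a

Result:
customer | a          
---------+------------
Dave     | 588.835    
Hank     | 1061.586667
Alice    | 1504.23    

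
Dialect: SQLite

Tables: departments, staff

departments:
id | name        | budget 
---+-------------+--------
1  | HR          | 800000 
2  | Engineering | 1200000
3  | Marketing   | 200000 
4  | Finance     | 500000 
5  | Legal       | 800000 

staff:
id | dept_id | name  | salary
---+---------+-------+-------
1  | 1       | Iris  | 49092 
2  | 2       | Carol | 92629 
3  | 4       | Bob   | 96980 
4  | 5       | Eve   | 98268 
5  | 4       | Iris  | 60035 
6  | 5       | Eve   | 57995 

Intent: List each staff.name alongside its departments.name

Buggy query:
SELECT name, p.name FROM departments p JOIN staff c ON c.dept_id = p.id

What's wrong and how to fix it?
Bug: Both tables have a 'name' column; the unqualified reference is ambiguous

Fix: Qualify the column with its table alias (c.name)

Corrected query:
SELECT c.name, p.name FROM departments p JOIN staff c ON c.dept_id = p.id

Result:
name  | name       
------+------------
Iris  | HR         
Carol | Engineering
Bob   | Finance    
Eve   | Legal      
Iris  | Finance    
Eve   | Legal      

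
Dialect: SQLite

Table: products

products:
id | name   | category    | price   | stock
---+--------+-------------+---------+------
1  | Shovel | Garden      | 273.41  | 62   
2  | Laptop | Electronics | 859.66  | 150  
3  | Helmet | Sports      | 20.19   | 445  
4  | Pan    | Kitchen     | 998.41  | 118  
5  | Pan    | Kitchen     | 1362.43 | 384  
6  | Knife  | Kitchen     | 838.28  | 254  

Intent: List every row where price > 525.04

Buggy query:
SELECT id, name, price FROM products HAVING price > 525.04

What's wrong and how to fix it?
Bug: This is a non-aggregate query (no GROUP BY, no aggregates), so in SQLite the HAVING clause is invalid here; a row-level condition belongs in WHERE

Fix: Use WHERE for row-level filtering

Corrected query:
SELECT id, name, price FROM products WHERE price > 525.04

Result:
id | name   | price  
---+--------+--------
2  | Laptop | 859.66 
4  | Pan    | 998.41 
5  | Pan    | 1362.43
6  | Knife  | 838.28 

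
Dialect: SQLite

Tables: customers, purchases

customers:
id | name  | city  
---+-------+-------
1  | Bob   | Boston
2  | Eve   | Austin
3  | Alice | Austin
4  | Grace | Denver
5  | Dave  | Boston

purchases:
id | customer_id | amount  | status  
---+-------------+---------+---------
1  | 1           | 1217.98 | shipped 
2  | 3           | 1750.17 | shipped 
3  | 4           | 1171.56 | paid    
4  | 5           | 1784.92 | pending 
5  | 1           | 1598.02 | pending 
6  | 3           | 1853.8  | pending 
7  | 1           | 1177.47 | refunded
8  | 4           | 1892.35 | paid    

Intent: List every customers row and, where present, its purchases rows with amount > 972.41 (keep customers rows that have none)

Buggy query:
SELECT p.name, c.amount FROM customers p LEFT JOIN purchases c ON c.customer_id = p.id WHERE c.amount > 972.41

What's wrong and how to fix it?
Bug: Filtering c.amount in WHERE discards the NULL rows produced by LEFT JOIN, turning it into an inner join

Fix: Move the right-table condition into the ON clause so unmatched parents are kept

Corrected query:
SELECT p.name, c.amount FROM customers p LEFT JOIN purchases c ON c.customer_id = p.id AND c.amount > 972.41

Result:
name  | amount 
------+--------
Bob   | 1177.47
Bob   | 1217.98
Bob   | 1598.02
Eve   | NULL   
Alice | 1750.17
Alice | 1853.8 
Grace | 1171.56
Grace | 1892.35
Dave  | 1784.92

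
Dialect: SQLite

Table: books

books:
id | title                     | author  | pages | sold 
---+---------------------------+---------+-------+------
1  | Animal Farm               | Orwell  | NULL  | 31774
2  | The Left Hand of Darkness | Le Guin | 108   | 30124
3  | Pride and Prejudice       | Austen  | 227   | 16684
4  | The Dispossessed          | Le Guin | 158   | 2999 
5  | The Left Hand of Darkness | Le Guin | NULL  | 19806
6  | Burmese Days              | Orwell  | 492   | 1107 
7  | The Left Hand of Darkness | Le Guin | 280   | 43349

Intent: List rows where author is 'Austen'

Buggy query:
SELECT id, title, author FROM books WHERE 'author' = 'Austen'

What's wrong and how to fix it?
Bug: 'author' in single quotes is a string literal, not the column; the comparison is literal-vs-literal and never true

Fix: Remove the quotes around the column name (or use double quotes for an identifier)

Corrected query:
SELECT id, title, author FROM books WHERE author = 'Austen'

Result:
id | title               | author
---+---------------------+-------
3  | Pride and Prejudice | Austen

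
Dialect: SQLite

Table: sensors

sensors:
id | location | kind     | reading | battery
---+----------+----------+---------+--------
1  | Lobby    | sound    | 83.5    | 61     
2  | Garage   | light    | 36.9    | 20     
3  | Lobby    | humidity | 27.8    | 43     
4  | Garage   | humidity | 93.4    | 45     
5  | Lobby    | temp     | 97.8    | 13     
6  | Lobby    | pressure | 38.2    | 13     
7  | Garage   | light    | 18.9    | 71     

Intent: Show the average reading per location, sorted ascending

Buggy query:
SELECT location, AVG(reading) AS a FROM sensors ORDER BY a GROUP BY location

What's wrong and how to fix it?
Bug: GROUP BY must precede ORDER BY

Fix: Reorder: SELECT … FROM … GROUP BY … ORDER BY …

Corrected query:
SELECT location, AVG(reading) AS a FROM sensors GROUP BY location ORDER BY a

Result:
location | a        
---------+----------
Garage   | 49.733333
Lobby    | 61.825   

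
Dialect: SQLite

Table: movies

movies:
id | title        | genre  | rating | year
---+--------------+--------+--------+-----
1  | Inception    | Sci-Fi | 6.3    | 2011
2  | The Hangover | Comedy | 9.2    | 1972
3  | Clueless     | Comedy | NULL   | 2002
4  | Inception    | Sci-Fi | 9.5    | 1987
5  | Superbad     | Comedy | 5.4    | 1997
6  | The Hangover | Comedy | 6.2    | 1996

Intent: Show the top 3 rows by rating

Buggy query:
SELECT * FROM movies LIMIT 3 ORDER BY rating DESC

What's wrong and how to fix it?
Bug: ORDER BY cannot follow LIMIT; LIMIT is the final clause

Fix: Sort with ORDER BY, then apply LIMIT

Corrected query:
SELECT * FROM movies ORDER BY rating DESC LIMIT 3

Result:
id | title        | genre  | rating | year
---+--------------+--------+--------+-----
4  | Inception    | Sci-Fi | 9.5    | 1987
2  | The Hangover | Comedy | 9.2    | 1972
1  | Inception    | Sci-Fi | 6.3    | 2011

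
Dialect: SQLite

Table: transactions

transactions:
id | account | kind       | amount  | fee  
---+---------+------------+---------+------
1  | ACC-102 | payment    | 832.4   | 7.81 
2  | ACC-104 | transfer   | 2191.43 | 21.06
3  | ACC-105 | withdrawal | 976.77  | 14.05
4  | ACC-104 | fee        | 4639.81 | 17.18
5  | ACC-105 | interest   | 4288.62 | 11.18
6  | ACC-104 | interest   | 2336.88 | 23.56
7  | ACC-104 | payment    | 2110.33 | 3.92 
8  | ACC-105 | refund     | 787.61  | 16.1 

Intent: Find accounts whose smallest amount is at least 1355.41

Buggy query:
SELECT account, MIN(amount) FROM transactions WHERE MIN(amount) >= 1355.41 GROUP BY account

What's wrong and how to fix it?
Bug: Aggregates like MIN are computed per group after WHERE runs

Fix: Use HAVING for the per-group MIN condition

Corrected query:
SELECT account, MIN(amount) FROM transactions GROUP BY account HAVING MIN(amount) >= 1355.41

Result:
account | MIN(amount)
--------+------------
ACC-104 | 2110.33    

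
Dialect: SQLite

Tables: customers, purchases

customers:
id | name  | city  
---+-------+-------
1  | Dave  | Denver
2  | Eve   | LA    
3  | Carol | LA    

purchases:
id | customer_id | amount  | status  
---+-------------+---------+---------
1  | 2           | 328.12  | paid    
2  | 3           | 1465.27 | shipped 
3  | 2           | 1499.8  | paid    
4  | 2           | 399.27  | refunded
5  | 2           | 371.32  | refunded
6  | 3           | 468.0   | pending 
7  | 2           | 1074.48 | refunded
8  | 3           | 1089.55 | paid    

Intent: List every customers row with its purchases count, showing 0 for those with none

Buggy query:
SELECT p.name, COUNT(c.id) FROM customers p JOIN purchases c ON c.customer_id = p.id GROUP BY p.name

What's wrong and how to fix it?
Bug: An inner join excludes parents with zero children

Fix: Switch to LEFT JOIN to retain unmatched parent rows

Corrected query:
SELECT p.name, COUNT(c.id) FROM customers p LEFT JOIN purchases c ON c.customer_id = p.id GROUP BY p.name

Result:
name  | COUNT(c.id)
------+------------
Carol | 3          
Dave  | 0          
Eve   | 5          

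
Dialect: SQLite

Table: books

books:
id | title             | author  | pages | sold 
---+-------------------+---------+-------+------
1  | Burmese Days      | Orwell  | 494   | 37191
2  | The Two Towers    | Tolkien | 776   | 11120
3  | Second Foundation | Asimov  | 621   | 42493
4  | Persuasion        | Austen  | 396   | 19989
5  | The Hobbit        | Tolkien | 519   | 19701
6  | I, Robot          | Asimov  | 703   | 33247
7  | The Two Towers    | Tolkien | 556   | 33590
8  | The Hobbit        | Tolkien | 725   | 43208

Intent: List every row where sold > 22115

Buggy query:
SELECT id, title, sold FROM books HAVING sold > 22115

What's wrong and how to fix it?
Bug: HAVING filters the output of aggregation, but this query has no GROUP BY and no aggregate functions, so SQLite rejects it (HAVING clause on a non-aggregate query); the condition here is per row

Fix: Use WHERE for row-level filtering

Corrected query:
SELECT id, title, sold FROM books WHERE sold > 22115

Result:
id | title             | sold 
---+-------------------+------
1  | Burmese Days      | 37191
3  | Second Foundation | 42493
6  | I, Robot          | 33247
7  | The Two Towers    | 33590
8  | The Hobbit        | 43208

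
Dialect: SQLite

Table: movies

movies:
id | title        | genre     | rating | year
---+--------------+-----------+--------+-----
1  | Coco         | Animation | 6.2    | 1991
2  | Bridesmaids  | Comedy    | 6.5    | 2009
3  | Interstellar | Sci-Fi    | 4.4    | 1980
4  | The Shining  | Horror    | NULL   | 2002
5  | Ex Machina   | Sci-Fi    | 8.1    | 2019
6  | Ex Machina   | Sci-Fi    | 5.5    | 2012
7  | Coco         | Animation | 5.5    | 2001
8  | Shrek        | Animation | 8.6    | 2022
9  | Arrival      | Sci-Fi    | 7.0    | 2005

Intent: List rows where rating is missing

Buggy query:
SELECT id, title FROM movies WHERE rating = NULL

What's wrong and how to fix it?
Bug: '= NULL' is always unknown in SQL three-valued logic, so no rows match

Fix: Replace '= NULL' with 'IS NULL'

Corrected query:
SELECT id, title FROM movies WHERE rating IS NULL

Result:
id | title      
---+------------
4  | The Shining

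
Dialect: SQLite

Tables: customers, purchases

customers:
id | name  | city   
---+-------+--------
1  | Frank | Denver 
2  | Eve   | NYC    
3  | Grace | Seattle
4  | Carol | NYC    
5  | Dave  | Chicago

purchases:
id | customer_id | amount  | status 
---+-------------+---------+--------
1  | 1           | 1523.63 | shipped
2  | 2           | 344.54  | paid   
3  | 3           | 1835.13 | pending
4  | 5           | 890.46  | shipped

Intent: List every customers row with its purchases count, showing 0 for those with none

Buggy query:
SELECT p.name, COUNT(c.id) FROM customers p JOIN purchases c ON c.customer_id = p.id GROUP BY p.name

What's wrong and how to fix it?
Bug: An inner join excludes parents with zero children

Fix: Switch to LEFT JOIN to retain unmatched parent rows

Corrected query:
SELECT p.name, COUNT(c.id) FROM customers p LEFT JOIN purchases c ON c.customer_id = p.id GROUP BY p.name

Result:
name  | COUNT(c.id)
------+------------
Carol | 0          
Dave  | 1          
Eve   | 1          
Frank | 1          
Grace | 1          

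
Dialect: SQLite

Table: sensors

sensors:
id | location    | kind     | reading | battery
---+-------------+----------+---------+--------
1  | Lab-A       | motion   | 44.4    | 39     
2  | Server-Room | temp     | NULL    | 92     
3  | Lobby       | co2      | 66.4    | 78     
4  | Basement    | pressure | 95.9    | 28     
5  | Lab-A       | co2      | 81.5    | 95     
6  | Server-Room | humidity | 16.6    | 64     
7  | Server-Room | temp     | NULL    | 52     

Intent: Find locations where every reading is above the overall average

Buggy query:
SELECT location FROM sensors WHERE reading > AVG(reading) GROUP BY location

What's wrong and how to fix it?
Bug: AVG() is an aggregate; it can't sit directly in WHERE

Fix: Compute the overall average in a scalar subquery and compare each group's MIN against it in HAVING

Corrected query:
SELECT location FROM sensors GROUP BY location HAVING MIN(reading) > (SELECT AVG(reading) FROM sensors)

Result:
location
--------
Basement
Lobby   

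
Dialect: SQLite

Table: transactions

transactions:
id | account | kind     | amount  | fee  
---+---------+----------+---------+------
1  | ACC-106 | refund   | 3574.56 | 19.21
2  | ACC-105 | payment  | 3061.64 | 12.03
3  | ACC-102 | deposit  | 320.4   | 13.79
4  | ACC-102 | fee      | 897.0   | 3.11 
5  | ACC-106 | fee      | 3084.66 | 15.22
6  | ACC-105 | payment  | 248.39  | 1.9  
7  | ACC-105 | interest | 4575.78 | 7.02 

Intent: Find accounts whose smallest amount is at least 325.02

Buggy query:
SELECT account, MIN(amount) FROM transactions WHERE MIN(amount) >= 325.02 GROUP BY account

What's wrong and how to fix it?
Bug: Aggregates like MIN are computed per group after WHERE runs

Fix: Replace WHERE with HAVING after the GROUP BY

Corrected query:
SELECT account, MIN(amount) FROM transactions GROUP BY account HAVING MIN(amount) >= 325.02

Result:
account | MIN(amount)
--------+------------
ACC-106 | 3084.66    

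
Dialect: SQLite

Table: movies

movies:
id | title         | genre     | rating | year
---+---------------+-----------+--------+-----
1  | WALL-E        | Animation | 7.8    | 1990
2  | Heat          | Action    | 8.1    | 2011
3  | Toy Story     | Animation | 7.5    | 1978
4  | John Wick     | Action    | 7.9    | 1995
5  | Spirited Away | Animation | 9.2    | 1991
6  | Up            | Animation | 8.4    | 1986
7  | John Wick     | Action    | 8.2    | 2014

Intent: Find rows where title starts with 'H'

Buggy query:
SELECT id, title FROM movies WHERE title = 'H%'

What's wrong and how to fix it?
Bug: Wildcards only work with LIKE; '=' treats '%' as a literal character

Fix: Replace '=' with LIKE so 'H%' is treated as a pattern

Corrected query:
SELECT id, title FROM movies WHERE title LIKE 'H%'

Result:
id | title
---+------
2  | Heat 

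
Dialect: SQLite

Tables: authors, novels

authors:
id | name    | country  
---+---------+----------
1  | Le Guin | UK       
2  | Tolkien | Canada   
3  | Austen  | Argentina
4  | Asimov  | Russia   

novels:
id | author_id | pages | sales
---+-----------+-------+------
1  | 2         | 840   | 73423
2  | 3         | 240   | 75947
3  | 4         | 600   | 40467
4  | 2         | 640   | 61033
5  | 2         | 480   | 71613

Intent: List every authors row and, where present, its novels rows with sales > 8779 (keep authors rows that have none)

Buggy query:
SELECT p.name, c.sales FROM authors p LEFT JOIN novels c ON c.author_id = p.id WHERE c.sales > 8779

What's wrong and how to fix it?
Bug: A WHERE condition on the right-hand table after LEFT JOIN drops unmatched parents

Fix: Move the right-table condition into the ON clause so unmatched parents are kept

Corrected query:
SELECT p.name, c.sales FROM authors p LEFT JOIN novels c ON c.author_id = p.id AND c.sales > 8779

Result:
name    | sales
--------+------
Le Guin | NULL 
Tolkien | 61033
Tolkien | 71613
Tolkien | 73423
Austen  | 75947
Asimov  | 40467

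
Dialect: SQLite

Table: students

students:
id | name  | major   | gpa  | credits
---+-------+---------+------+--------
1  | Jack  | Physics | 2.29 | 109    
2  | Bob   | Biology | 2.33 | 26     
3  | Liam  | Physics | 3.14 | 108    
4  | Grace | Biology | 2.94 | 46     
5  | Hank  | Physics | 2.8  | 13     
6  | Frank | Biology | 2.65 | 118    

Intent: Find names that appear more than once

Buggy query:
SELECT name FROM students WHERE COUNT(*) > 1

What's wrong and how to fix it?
Bug: WHERE can't reference COUNT(*); aggregates are computed after WHERE

Fix: GROUP BY name, then filter groups with HAVING COUNT(*) > 1

Corrected query:
SELECT name FROM students GROUP BY name HAVING COUNT(*) > 1

Result:
(no rows)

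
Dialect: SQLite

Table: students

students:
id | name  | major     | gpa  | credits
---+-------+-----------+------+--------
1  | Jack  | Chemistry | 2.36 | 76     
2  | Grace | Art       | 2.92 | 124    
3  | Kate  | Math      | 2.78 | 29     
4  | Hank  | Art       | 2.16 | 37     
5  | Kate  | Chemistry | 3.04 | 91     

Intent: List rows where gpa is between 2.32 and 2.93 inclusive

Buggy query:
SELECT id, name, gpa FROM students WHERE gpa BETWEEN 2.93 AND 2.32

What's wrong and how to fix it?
Bug: The bounds are reversed; BETWEEN a AND b requires a <= b to match anything

Fix: Swap the bounds so the smaller value comes first

Corrected query:
SELECT id, name, gpa FROM students WHERE gpa BETWEEN 2.32 AND 2.93

Result:
id | name  | gpa 
---+-------+-----
1  | Jack  | 2.36
2  | Grace | 2.92
3  | Kate  | 2.78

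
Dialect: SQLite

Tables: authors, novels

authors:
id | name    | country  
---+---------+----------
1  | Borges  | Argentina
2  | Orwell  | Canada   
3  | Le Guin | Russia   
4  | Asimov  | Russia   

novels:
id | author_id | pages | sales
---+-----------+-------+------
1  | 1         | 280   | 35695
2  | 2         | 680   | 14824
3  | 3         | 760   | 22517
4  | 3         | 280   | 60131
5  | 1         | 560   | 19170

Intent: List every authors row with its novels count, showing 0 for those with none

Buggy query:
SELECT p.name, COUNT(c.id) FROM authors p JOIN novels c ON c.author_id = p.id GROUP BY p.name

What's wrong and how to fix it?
Bug: INNER JOIN drops authors rows that have no matching novels rows

Fix: Switch to LEFT JOIN to retain unmatched parent rows

Corrected query:
SELECT p.name, COUNT(c.id) FROM authors p LEFT JOIN novels c ON c.author_id = p.id GROUP BY p.name

Result:
name    | COUNT(c.id)
--------+------------
Asimov  | 0          
Borges  | 2          
Le Guin | 2          
Orwell  | 1          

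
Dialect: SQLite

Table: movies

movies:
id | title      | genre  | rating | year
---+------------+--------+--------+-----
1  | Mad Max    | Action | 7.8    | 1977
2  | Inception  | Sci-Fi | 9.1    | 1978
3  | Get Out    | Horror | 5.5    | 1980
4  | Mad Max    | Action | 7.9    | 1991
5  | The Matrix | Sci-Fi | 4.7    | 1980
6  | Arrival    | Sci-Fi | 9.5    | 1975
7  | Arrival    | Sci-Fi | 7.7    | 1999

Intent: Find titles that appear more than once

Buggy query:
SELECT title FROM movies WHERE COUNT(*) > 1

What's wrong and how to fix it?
Bug: WHERE can't reference COUNT(*); aggregates are computed after WHERE

Fix: Group first, then use HAVING for the count condition

Corrected query:
SELECT title FROM movies GROUP BY title HAVING COUNT(*) > 1

Result:
title  
-------
Arrival
Mad Max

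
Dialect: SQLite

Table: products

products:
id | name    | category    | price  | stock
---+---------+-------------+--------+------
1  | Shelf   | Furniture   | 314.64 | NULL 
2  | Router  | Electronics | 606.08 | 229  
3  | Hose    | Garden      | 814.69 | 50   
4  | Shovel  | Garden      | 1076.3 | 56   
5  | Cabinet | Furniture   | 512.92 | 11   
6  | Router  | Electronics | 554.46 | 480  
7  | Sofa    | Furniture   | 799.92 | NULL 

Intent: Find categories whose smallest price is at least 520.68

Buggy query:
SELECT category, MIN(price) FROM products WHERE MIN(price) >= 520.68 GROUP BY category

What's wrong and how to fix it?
Bug: MIN() in WHERE is a misuse of aggregate

Fix: Replace WHERE with HAVING after the GROUP BY

Corrected query:
SELECT category, MIN(price) FROM products GROUP BY category HAVING MIN(price) >= 520.68

Result:
category    | MIN(price)
------------+-----------
Electronics | 554.46    
Garden      | 814.69    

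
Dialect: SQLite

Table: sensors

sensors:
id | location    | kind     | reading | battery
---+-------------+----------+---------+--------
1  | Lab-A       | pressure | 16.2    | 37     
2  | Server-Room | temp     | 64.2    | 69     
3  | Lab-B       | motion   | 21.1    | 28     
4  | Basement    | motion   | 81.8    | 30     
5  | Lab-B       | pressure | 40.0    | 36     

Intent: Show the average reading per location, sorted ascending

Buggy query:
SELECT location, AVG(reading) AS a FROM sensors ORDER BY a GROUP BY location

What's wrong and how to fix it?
Bug: GROUP BY must precede ORDER BY

Fix: Reorder: SELECT … FROM … GROUP BY … ORDER BY …

Corrected query:
SELECT location, AVG(reading) AS a FROM sensors GROUP BY location ORDER BY a

Result:
location    | a    
------------+------
Lab-A       | 16.2 
Lab-B       | 30.55
Server-Room | 64.2 
Basement    | 81.8 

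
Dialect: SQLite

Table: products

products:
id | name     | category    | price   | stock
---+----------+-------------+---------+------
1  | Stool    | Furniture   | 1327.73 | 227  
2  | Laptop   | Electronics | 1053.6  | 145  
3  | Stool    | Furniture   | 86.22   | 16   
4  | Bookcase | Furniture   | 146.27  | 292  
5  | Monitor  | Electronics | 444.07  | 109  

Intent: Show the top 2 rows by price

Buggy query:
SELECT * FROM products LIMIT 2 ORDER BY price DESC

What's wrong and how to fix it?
Bug: ORDER BY cannot follow LIMIT; LIMIT is the final clause

Fix: Sort with ORDER BY, then apply LIMIT

Corrected query:
SELECT * FROM products ORDER BY price DESC LIMIT 2

Result:
id | name   | category    | price   | stock
---+--------+-------------+---------+------
1  | Stool  | Furniture   | 1327.73 | 227  
2  | Laptop | Electronics | 1053.6  | 145  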